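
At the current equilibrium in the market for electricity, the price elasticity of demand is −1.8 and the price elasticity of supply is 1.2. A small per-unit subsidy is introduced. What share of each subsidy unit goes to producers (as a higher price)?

Producer share = 0.6

For a small subsidy around the equilibrium, the benefit split depends on the relative slopes, which at a point are proportional to the elasticities.
Buyer share = εs/(εs + |εd|) = 1.2/(1.2 + 1.8) = 0.4; seller share = |εd|/(εs + |εd|) = 0.6.
So producers capture 0.6 of the subsidy.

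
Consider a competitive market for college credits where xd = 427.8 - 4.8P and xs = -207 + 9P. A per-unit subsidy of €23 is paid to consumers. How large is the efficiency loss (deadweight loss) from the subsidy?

Deadweight loss = €828

Pre-subsidy: 427.8 - 4.8P = -207 + 9P gives P* = 46, x* = 207.
With the rebate, buyers effectively pay Pb = Ps − 23, where Ps is the price sellers receive.
Demand in terms of Ps becomes xd = 427.8 − 4.8(Ps − 23) = 538.2 - 4.8Ps. Setting this equal to supply: 538.2 - 4.8Ps = -207 + 9Ps, so Ps = 54.
Buyers pay Pb = 54 − 23 = 31; x' = -207 + 9·54 = 279.
The subsidy expands output by 279 − 207 = 72 past the efficient level; on those units the gap between marginal cost and willingness to pay runs from 0 up to 23.
DWL = ½ × 23 × 72 = 828.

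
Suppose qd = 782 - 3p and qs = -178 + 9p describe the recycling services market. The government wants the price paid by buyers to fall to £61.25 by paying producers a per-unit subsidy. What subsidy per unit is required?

At a buyer price of 61.25, quantity demanded is 782 − 3·61.25 = 598.25.
Sellers supply 598.25 only when they receive ps with -178 + 9·ps = 598.25, i.e. ps = 86.25.
s = ps − pb = 86.25 − 61.25 = 25.

Required subsidy s = £25 per unit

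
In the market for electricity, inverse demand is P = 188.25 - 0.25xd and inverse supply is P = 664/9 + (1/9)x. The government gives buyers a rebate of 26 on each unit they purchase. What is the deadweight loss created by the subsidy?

Deadweight loss = 936

Pre-subsidy: 188.25 - 0.25x = 664/9 + (1/9)x gives x* = 317 and P* = 109.
With the rebate, buyers effectively pay Pb = Ps − 26, where Ps is the price sellers receive.
On the curves, Pb = 188.25 - 0.25x and Ps = 664/9 + (1/9)x; the wedge Ps − Pb = 26 gives 664/9 + (1/9)x − (188.25 - 0.25x) = 26, so x' = 389.
Then Pb = 188.25 − 0.25·389 = 91 and Ps = 664/9 + (1/9)·389 = 117.
The subsidy expands output by 389 − 317 = 72 past the efficient level; on those units the gap between marginal cost and willingness to pay runs from 0 up to 26.
DWL = ½ × 26 × 72 = 936.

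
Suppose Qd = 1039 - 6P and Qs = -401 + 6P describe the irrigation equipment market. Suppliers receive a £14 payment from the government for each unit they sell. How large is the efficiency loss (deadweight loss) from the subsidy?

Pre-subsidy: 1039 - 6P = -401 + 6P gives P* = 120, Q* = 319.
With the subsidy, sellers receive Ps = Pb + 14 for each unit, where Pb is the price buyers pay.
Supply in terms of Pb becomes Qs = -401 + 6(Pb + 14) = -317 + 6Pb. Setting this equal to demand: 1039 - 6Pb = -317 + 6Pb, so Pb = 113.
Sellers receive Ps = 113 + 14 = 127; Q' = 1039 − 6·113 = 361.
The subsidy expands output by 361 − 319 = 42 past the efficient level; on those units the gap between marginal cost and willingness to pay runs from 0 up to 14.
DWL = ½ × 14 × 42 = 294.

Deadweight loss = £294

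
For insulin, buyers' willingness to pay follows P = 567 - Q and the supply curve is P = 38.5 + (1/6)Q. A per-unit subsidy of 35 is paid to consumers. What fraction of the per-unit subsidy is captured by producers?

Pre-subsidy: 567 - Q = 38.5 + (1/6)Q gives Q* = 453 and P* = 114.
With the rebate, buyers effectively pay Pb = Ps − 35, where Ps is the price sellers receive.
On the curves, Pb = 567 - Q and Ps = 38.5 + (1/6)Q; the wedge Ps − Pb = 35 gives 38.5 + (1/6)Q − (567 - Q) = 35, so Q' = 483.
Then Pb = 567 − 1·483 = 84 and Ps = 38.5 + (1/6)·483 = 119.
Buyers' price falls by P* − Pb = 114 − 84 = 30; sellers' price rises by Ps − P* = 119 − 114 = 5.
So producers capture 5/35 = 1/7 of each unit of subsidy.

Producer share = 1/7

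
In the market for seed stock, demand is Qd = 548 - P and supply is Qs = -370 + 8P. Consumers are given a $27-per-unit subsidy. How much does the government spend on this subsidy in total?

Government cost = $12690

Pre-subsidy: 548 - P = -370 + 8P gives P* = 102, Q* = 446.
With the rebate, buyers effectively pay Pb = Ps − 27, where Ps is the price sellers receive.
Demand in terms of Ps becomes Qd = 548 − 1(Ps − 27) = 575 - Ps. Setting this equal to supply: 575 - Ps = -370 + 8Ps, so Ps = 105.
Buyers pay Pb = 105 − 27 = 78; Q' = -370 + 8·105 = 470.
Government outlay = subsidy × quantity = 27 × 470 = 12690.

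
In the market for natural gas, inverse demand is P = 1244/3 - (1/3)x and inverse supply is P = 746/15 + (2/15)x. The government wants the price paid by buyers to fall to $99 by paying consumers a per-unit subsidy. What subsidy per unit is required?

At a buyer price of 99, quantity demanded is 1244 − 3·99 = 947.
Sellers supply 947 only when they receive Ps = 746/15 + (2/15)·947 = 176.
s = Ps − Pb = 176 − 99 = 77.

Required subsidy s = $77 per unit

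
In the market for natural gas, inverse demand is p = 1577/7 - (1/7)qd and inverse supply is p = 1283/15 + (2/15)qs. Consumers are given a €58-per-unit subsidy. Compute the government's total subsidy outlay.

Pre-subsidy: 1577/7 - (1/7)q = 1283/15 + (2/15)q gives q* = 506 and p* = 153.
With the rebate, buyers effectively pay pb = ps − 58, where ps is the price sellers receive.
On the curves, pb = 1577/7 - (1/7)q and ps = 1283/15 + (2/15)q; the wedge ps − pb = 58 gives 1283/15 + (2/15)q − (1577/7 - (1/7)q) = 58, so q' = 716.
Then pb = 1577/7 − (1/7)·716 = 123 and ps = 1283/15 + (2/15)·716 = 181.
Government outlay = subsidy × quantity = 58 × 716 = 41528.

Government cost = €41528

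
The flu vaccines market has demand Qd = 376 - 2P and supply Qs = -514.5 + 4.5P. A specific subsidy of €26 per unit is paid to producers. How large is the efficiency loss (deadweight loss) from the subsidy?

Deadweight loss = €468

Pre-subsidy: 376 - 2P = -514.5 + 4.5P gives P* = 137, Q* = 102.
With the subsidy, sellers receive Ps = Pb + 26 for each unit, where Pb is the price buyers pay.
Supply in terms of Pb becomes Qs = -514.5 + 4.5(Pb + 26) = -397.5 + 4.5Pb. Setting this equal to demand: 376 - 2Pb = -397.5 + 4.5Pb, so Pb = 119.
Sellers receive Ps = 119 + 26 = 145; Q' = 376 − 2·119 = 138.
The subsidy expands output by 138 − 102 = 36 past the efficient level; on those units the gap between marginal cost and willingness to pay runs from 0 up to 26.
DWL = ½ × 26 × 36 = 468.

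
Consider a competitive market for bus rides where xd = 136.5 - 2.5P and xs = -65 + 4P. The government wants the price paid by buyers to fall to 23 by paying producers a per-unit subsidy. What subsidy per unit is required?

At a buyer price of 23, quantity demanded is 136.5 − 2.5·23 = 79.
Sellers supply 79 only when they receive Ps with -65 + 4·Ps = 79, i.e. Ps = 36.
s = Ps − Pb = 36 − 23 = 13.

Required subsidy s = 13 per unit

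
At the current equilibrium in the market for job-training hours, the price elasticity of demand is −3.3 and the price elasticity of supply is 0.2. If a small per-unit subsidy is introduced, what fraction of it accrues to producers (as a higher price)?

Producer share = 33/35

For a small subsidy around the equilibrium, the benefit split depends on the relative slopes, which at a point are proportional to the elasticities.
Buyer share = εs/(εs + |εd|) = 0.2/(0.2 + 3.3) = 2/35; seller share = |εd|/(εs + |εd|) = 33/35.
So producers capture 33/35 of the subsidy.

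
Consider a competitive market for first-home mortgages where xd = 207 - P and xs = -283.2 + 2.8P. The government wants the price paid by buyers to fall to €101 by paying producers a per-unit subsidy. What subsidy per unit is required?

Required subsidy s = €38 per unit

At a buyer price of 101, quantity demanded is 207 − 1·101 = 106.
Sellers supply 106 only when they receive Ps with -283.2 + 2.8·Ps = 106, i.e. Ps = 139.
s = Ps − Pb = 139 − 101 = 38.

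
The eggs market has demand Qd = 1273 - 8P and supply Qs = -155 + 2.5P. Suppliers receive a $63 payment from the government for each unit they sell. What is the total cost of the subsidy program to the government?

Government cost = $19215

Pre-subsidy: 1273 - 8P = -155 + 2.5P gives P* = 136, Q* = 185.
With the subsidy, sellers receive Ps = Pb + 63 for each unit, where Pb is the price buyers pay.
Supply in terms of Pb becomes Qs = -155 + 2.5(Pb + 63) = 2.5 + 2.5Pb. Setting this equal to demand: 1273 - 8Pb = 2.5 + 2.5Pb, so Pb = 121.
Sellers receive Ps = 121 + 63 = 184; Q' = 1273 − 8·121 = 305.
Government outlay = subsidy × quantity = 63 × 305 = 19215.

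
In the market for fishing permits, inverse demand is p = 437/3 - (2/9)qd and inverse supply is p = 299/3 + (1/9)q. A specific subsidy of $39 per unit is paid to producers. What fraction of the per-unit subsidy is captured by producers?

Pre-subsidy: 437/3 - (2/9)q = 299/3 + (1/9)q gives q* = 138 and p* = 115.
With the subsidy, sellers receive ps = pb + 39 for each unit, where pb is the price buyers pay.
On the curves, pb = 437/3 - (2/9)q and ps = 299/3 + (1/9)q; the wedge ps − pb = 39 gives 299/3 + (1/9)q − (437/3 - (2/9)q) = 39, so q' = 255.
Then pb = 437/3 − (2/9)·255 = 89 and ps = 299/3 + (1/9)·255 = 128.
Buyers' price falls by p* − pb = 115 − 89 = 26; sellers' price rises by ps − p* = 128 − 115 = 13.
So producers capture 13/39 = 1/3 of each unit of subsidy.

Producer share = 1/3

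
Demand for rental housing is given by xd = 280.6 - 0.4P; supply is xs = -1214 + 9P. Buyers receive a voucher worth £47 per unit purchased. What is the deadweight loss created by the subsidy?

Pre-subsidy: 280.6 - 0.4P = -1214 + 9P gives P* = 159, x* = 217.
With the rebate, buyers effectively pay Pb = Ps − 47, where Ps is the price sellers receive.
Demand in terms of Ps becomes xd = 280.6 − 0.4(Ps − 47) = 299.4 - 0.4Ps. Setting this equal to supply: 299.4 - 0.4Ps = -1214 + 9Ps, so Ps = 161.
Buyers pay Pb = 161 − 47 = 114; x' = -1214 + 9·161 = 235.
The subsidy expands output by 235 − 217 = 18 past the efficient level; on those units the gap between marginal cost and willingness to pay runs from 0 up to 47.
DWL = ½ × 47 × 18 = 423.

Deadweight loss = £423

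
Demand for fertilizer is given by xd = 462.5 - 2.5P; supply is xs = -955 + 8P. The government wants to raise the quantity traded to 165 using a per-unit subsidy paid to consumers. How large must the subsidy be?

At x = 165, invert demand for the buyer price: Pb = (462.5 − 165)/2.5 = 119; invert supply for the seller price: Ps = (165 − (-955))/8 = 140.
The subsidy must fill the gap: s = Ps − Pb = 140 − 119 = 21.

Required subsidy s = 21 per unit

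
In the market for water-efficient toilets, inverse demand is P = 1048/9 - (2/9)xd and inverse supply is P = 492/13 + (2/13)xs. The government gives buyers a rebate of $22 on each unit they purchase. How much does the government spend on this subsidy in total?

Pre-subsidy: 1048/9 - (2/9)x = 492/13 + (2/13)x gives x* = 209 and P* = 70.
With the rebate, buyers effectively pay Pb = Ps − 22, where Ps is the price sellers receive.
On the curves, Pb = 1048/9 - (2/9)x and Ps = 492/13 + (2/13)x; the wedge Ps − Pb = 22 gives 492/13 + (2/13)x − (1048/9 - (2/9)x) = 22, so x' = 267.5.
Then Pb = 1048/9 − (2/9)·267.5 = 57 and Ps = 492/13 + (2/13)·267.5 = 79.
Government outlay = subsidy × quantity = 22 × 267.5 = 5885.

Government cost = $5885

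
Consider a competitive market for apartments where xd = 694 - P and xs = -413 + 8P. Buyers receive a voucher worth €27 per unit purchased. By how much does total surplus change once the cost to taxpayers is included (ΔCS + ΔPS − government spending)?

Pre-subsidy: 694 - P = -413 + 8P gives P* = 123, x* = 571.
With the rebate, buyers effectively pay Pb = Ps − 27, where Ps is the price sellers receive.
Demand in terms of Ps becomes xd = 694 − 1(Ps − 27) = 721 - Ps. Setting this equal to supply: 721 - Ps = -413 + 8Ps, so Ps = 126.
Buyers pay Pb = 126 − 27 = 99; x' = -413 + 8·126 = 595.
ΔCS = ½(571 + 595)(123 − 99) = 13992; ΔPS = ½(571 + 595)(126 − 123) = 1749.
Government spending = 27 × 595 = 16065.
Net change = 13992 + 1749 − 16065 = -324. The loss equals the DWL triangle ½·27·24.

Net change in total surplus = -€324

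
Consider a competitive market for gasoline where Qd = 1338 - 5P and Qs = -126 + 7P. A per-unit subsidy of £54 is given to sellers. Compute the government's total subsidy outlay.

Pre-subsidy: 1338 - 5P = -126 + 7P gives P* = 122, Q* = 728.
With the subsidy, sellers receive Ps = Pb + 54 for each unit, where Pb is the price buyers pay.
Supply in terms of Pb becomes Qs = -126 + 7(Pb + 54) = 252 + 7Pb. Setting this equal to demand: 1338 - 5Pb = 252 + 7Pb, so Pb = 90.5.
Sellers receive Ps = 90.5 + 54 = 144.5; Q' = 1338 − 5·90.5 = 885.5.
Government outlay = subsidy × quantity = 54 × 885.5 = 47817.

Government cost = £47817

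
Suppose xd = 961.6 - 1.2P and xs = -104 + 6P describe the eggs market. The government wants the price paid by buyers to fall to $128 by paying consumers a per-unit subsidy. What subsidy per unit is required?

Required subsidy s = $24 per unit

At a buyer price of 128, quantity demanded is 961.6 − 1.2·128 = 808.
Sellers supply 808 only when they receive Ps with -104 + 6·Ps = 808, i.e. Ps = 152.
s = Ps − Pb = 152 − 128 = 24.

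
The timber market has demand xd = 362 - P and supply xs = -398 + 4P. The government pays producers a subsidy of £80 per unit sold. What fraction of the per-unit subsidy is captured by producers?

Pre-subsidy: 362 - P = -398 + 4P gives P* = 152, x* = 210.
With the subsidy, sellers receive Ps = Pb + 80 for each unit, where Pb is the price buyers pay.
Supply in terms of Pb becomes xs = -398 + 4(Pb + 80) = -78 + 4Pb. Setting this equal to demand: 362 - Pb = -78 + 4Pb, so Pb = 88.
Sellers receive Ps = 88 + 80 = 168; x' = 362 − 1·88 = 274.
Buyers' price falls by P* − Pb = 152 − 88 = 64; sellers' price rises by Ps − P* = 168 − 152 = 16.
So producers capture 16/80 = 0.2 of each unit of subsidy.

Producer share = 0.2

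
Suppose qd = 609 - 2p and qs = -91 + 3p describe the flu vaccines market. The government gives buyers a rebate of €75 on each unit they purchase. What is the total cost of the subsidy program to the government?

Government cost = €31425

Pre-subsidy: 609 - 2p = -91 + 3p gives p* = 140, q* = 329.
With the rebate, buyers effectively pay pb = ps − 75, where ps is the price sellers receive.
Demand in terms of ps becomes qd = 609 − 2(ps − 75) = 759 - 2ps. Setting this equal to supply: 759 - 2ps = -91 + 3ps, so ps = 170.
Buyers pay pb = 170 − 75 = 95; q' = -91 + 3·170 = 419.
Government outlay = subsidy × quantity = 75 × 419 = 31425.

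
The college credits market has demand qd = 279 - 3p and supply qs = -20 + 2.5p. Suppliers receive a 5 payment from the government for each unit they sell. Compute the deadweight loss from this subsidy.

Deadweight loss = 375/22

Pre-subsidy: 279 - 3p = -20 + 2.5p gives p* = 598/11, q* = 1275/11.
With the subsidy, sellers receive ps = pb + 5 for each unit, where pb is the price buyers pay.
Supply in terms of pb becomes qs = -20 + 2.5(pb + 5) = -7.5 + 2.5pb. Setting this equal to demand: 279 - 3pb = -7.5 + 2.5pb, so pb = 573/11.
Sellers receive ps = 573/11 + 5 = 628/11; q' = 279 − 3·(573/11) = 1350/11.
The subsidy expands output by 1350/11 − 1275/11 = 75/11 past the efficient level; on those units the gap between marginal cost and willingness to pay runs from 0 up to 5.
DWL = ½ × 5 × 75/11 = 375/22.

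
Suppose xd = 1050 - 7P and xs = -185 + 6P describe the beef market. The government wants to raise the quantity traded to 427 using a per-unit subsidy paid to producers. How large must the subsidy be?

Required subsidy s = 13 per unit

At x = 427, invert demand for the buyer price: Pb = (1050 − 427)/7 = 89; invert supply for the seller price: Ps = (427 − (-185))/6 = 102.
The subsidy must fill the gap: s = Ps − Pb = 102 − 89 = 13.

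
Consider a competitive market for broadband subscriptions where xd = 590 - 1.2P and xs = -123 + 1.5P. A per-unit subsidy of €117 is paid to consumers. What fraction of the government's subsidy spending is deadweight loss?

DWL / government spending = 351/3160

Pre-subsidy: 590 - 1.2P = -123 + 1.5P gives P* = 7130/27, x* = 2458/9.
With the rebate, buyers effectively pay Pb = Ps − 117, where Ps is the price sellers receive.
Demand in terms of Ps becomes xd = 590 − 1.2(Ps − 117) = 730.4 - 1.2Ps. Setting this equal to supply: 730.4 - 1.2Ps = -123 + 1.5Ps, so Ps = 8534/27.
Buyers pay Pb = 8534/27 − 117 = 5375/27; x' = -123 + 1.5·(8534/27) = 3160/9.
ΔCS = ½(2458/9 + 3160/9)(7130/27 − 5375/27) = 182585/9; ΔPS = ½(2458/9 + 3160/9)(8534/27 − 7130/27) = 146068/9.
Government spending = 117 × 3160/9 = 41080.
DWL = ½ × 117 × (3160/9 − 2458/9) = 4563; fraction = 4563 / 41080 = 351/3160.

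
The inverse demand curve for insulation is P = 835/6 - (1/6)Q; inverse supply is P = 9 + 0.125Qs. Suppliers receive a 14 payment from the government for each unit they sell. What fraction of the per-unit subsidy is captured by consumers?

Consumer share = 4/7

Pre-subsidy: 835/6 - (1/6)Q = 9 + 0.125Q gives Q* = 3124/7 and P* = 907/14.
With the subsidy, sellers receive Ps = Pb + 14 for each unit, where Pb is the price buyers pay.
On the curves, Pb = 835/6 - (1/6)Q and Ps = 9 + 0.125Q; the wedge Ps − Pb = 14 gives 9 + 0.125Q − (835/6 - (1/6)Q) = 14, so Q' = 3460/7.
Then Pb = 835/6 − (1/6)·(3460/7) = 795/14 and Ps = 9 + 0.125·(3460/7) = 991/14.
Buyers' price falls by P* − Pb = 907/14 − 795/14 = 8; sellers' price rises by Ps − P* = 991/14 − 907/14 = 6.
So consumers capture 8/14 = 4/7 of each unit of subsidy.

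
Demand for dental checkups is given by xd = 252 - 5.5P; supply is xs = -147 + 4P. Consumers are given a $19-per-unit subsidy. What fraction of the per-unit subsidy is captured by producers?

Pre-subsidy: 252 - 5.5P = -147 + 4P gives P* = 42, x* = 21.
With the rebate, buyers effectively pay Pb = Ps − 19, where Ps is the price sellers receive.
Demand in terms of Ps becomes xd = 252 − 5.5(Ps − 19) = 356.5 - 5.5Ps. Setting this equal to supply: 356.5 - 5.5Ps = -147 + 4Ps, so Ps = 53.
Buyers pay Pb = 53 − 19 = 34; x' = -147 + 4·53 = 65.
Buyers' price falls by P* − Pb = 42 − 34 = 8; sellers' price rises by Ps − P* = 53 − 42 = 11.
So producers capture 11/19 = 11/19 of each unit of subsidy.

Producer share = 11/19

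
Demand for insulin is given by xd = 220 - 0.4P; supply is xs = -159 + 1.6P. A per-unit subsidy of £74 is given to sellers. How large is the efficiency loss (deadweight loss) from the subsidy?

Pre-subsidy: 220 - 0.4P = -159 + 1.6P gives P* = 189.5, x* = 144.2.
With the subsidy, sellers receive Ps = Pb + 74 for each unit, where Pb is the price buyers pay.
Supply in terms of Pb becomes xs = -159 + 1.6(Pb + 74) = -40.6 + 1.6Pb. Setting this equal to demand: 220 - 0.4Pb = -40.6 + 1.6Pb, so Pb = 130.3.
Sellers receive Ps = 130.3 + 74 = 204.3; x' = 220 − 0.4·130.3 = 167.88.
The subsidy expands output by 167.88 − 144.2 = 23.68 past the efficient level; on those units the gap between marginal cost and willingness to pay runs from 0 up to 74.
DWL = ½ × 74 × 23.68 = 876.16.

Deadweight loss = £876.16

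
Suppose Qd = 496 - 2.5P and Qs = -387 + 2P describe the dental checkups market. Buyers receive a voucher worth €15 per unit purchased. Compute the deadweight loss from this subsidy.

Pre-subsidy: 496 - 2.5P = -387 + 2P gives P* = 1766/9, Q* = 49/9.
With the rebate, buyers effectively pay Pb = Ps − 15, where Ps is the price sellers receive.
Demand in terms of Ps becomes Qd = 496 − 2.5(Ps − 15) = 533.5 - 2.5Ps. Setting this equal to supply: 533.5 - 2.5Ps = -387 + 2Ps, so Ps = 1841/9.
Buyers pay Pb = 1841/9 − 15 = 1706/9; Q' = -387 + 2·(1841/9) = 199/9.
The subsidy expands output by 199/9 − 49/9 = 50/3 past the efficient level; on those units the gap between marginal cost and willingness to pay runs from 0 up to 15.
DWL = ½ × 15 × 50/3 = 125.

Deadweight loss = €125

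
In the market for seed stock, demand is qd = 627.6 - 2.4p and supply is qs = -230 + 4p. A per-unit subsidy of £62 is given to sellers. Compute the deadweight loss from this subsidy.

Deadweight loss = £2883

Pre-subsidy: 627.6 - 2.4p = -230 + 4p gives p* = 134, q* = 306.
With the subsidy, sellers receive ps = pb + 62 for each unit, where pb is the price buyers pay.
Supply in terms of pb becomes qs = -230 + 4(pb + 62) = 18 + 4pb. Setting this equal to demand: 627.6 - 2.4pb = 18 + 4pb, so pb = 95.25.
Sellers receive ps = 95.25 + 62 = 157.25; q' = 627.6 − 2.4·95.25 = 399.
The subsidy expands output by 399 − 306 = 93 past the efficient level; on those units the gap between marginal cost and willingness to pay runs from 0 up to 62.
DWL = ½ × 62 × 93 = 2883.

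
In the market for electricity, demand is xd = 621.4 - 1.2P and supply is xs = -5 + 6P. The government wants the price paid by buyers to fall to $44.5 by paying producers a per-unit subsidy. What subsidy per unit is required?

At a buyer price of 44.5, quantity demanded is 621.4 − 1.2·44.5 = 568.
Sellers supply 568 only when they receive Ps with -5 + 6·Ps = 568, i.e. Ps = 95.5.
s = Ps − Pb = 95.5 − 44.5 = 51.

Required subsidy s = $51 per unit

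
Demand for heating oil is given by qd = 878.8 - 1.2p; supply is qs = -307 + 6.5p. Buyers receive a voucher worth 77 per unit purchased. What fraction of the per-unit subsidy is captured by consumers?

Pre-subsidy: 878.8 - 1.2p = -307 + 6.5p gives p* = 154, q* = 694.
With the rebate, buyers effectively pay pb = ps − 77, where ps is the price sellers receive.
Demand in terms of ps becomes qd = 878.8 − 1.2(ps − 77) = 971.2 - 1.2ps. Setting this equal to supply: 971.2 - 1.2ps = -307 + 6.5ps, so ps = 166.
Buyers pay pb = 166 − 77 = 89; q' = -307 + 6.5·166 = 772.
Buyers' price falls by p* − pb = 154 − 89 = 65; sellers' price rises by ps − p* = 166 − 154 = 12.
So consumers capture 65/77 = 65/77 of each unit of subsidy.

Consumer share = 65/77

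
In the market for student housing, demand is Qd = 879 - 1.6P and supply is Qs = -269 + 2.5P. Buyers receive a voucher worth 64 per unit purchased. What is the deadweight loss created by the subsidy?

Pre-subsidy: 879 - 1.6P = -269 + 2.5P gives P* = 280, Q* = 431.
With the rebate, buyers effectively pay Pb = Ps − 64, where Ps is the price sellers receive.
Demand in terms of Ps becomes Qd = 879 − 1.6(Ps − 64) = 981.4 - 1.6Ps. Setting this equal to supply: 981.4 - 1.6Ps = -269 + 2.5Ps, so Ps = 12504/41.
Buyers pay Pb = 12504/41 − 64 = 9880/41; Q' = -269 + 2.5·(12504/41) = 20231/41.
The subsidy expands output by 20231/41 − 431 = 2560/41 past the efficient level; on those units the gap between marginal cost and willingness to pay runs from 0 up to 64.
DWL = ½ × 64 × 2560/41 = 81920/41.

Deadweight loss = 81920/41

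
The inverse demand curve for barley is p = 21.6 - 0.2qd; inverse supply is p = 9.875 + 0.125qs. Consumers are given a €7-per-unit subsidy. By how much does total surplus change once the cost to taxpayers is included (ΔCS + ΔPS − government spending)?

Pre-subsidy: 21.6 - 0.2q = 9.875 + 0.125q gives q* = 469/13 and p* = 187/13.
With the rebate, buyers effectively pay pb = ps − 7, where ps is the price sellers receive.
On the curves, pb = 21.6 - 0.2q and ps = 9.875 + 0.125q; the wedge ps − pb = 7 gives 9.875 + 0.125q − (21.6 - 0.2q) = 7, so q' = 749/13.
Then pb = 21.6 − 0.2·(749/13) = 131/13 and ps = 9.875 + 0.125·(749/13) = 222/13.
ΔCS = ½(469/13 + 749/13)(187/13 − 131/13) = 34104/169; ΔPS = ½(469/13 + 749/13)(222/13 − 187/13) = 21315/169.
Government spending = 7 × 749/13 = 5243/13.
Net change = 34104/169 + 21315/169 − 5243/13 = -980/13. The loss equals the DWL triangle ½·7·280/13.

Net change in total surplus = -980/13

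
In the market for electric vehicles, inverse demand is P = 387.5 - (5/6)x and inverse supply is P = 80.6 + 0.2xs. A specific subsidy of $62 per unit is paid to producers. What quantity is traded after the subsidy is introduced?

Pre-subsidy: 387.5 - (5/6)x = 80.6 + 0.2x gives x* = 297 and P* = 140.
With the subsidy, sellers receive Ps = Pb + 62 for each unit, where Pb is the price buyers pay.
On the curves, Pb = 387.5 - (5/6)x and Ps = 80.6 + 0.2x; the wedge Ps − Pb = 62 gives 80.6 + 0.2x − (387.5 - (5/6)x) = 62, so x' = 357.
Then Pb = 387.5 − (5/6)·357 = 90 and Ps = 80.6 + 0.2·357 = 152.

x' = 357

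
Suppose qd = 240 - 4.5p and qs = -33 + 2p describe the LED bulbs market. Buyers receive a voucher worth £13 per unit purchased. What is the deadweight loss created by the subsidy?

Pre-subsidy: 240 - 4.5p = -33 + 2p gives p* = 42, q* = 51.
With the rebate, buyers effectively pay pb = ps − 13, where ps is the price sellers receive.
Demand in terms of ps becomes qd = 240 − 4.5(ps − 13) = 298.5 - 4.5ps. Setting this equal to supply: 298.5 - 4.5ps = -33 + 2ps, so ps = 51.
Buyers pay pb = 51 − 13 = 38; q' = -33 + 2·51 = 69.
The subsidy expands output by 69 − 51 = 18 past the efficient level; on those units the gap between marginal cost and willingness to pay runs from 0 up to 13.
DWL = ½ × 13 × 18 = 117.

Deadweight loss = £117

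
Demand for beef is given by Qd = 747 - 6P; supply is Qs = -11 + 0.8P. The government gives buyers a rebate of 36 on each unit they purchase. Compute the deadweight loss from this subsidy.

Deadweight loss = 7776/17

Pre-subsidy: 747 - 6P = -11 + 0.8P gives P* = 1895/17, Q* = 1329/17.
With the rebate, buyers effectively pay Pb = Ps − 36, where Ps is the price sellers receive.
Demand in terms of Ps becomes Qd = 747 − 6(Ps − 36) = 963 - 6Ps. Setting this equal to supply: 963 - 6Ps = -11 + 0.8Ps, so Ps = 2435/17.
Buyers pay Pb = 2435/17 − 36 = 1823/17; Q' = -11 + 0.8·(2435/17) = 1761/17.
The subsidy expands output by 1761/17 − 1329/17 = 432/17 past the efficient level; on those units the gap between marginal cost and willingness to pay runs from 0 up to 36.
DWL = ½ × 36 × 432/17 = 7776/17.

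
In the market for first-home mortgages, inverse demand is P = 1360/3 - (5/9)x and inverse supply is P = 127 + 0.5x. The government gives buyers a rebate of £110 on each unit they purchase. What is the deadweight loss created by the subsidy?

Deadweight loss = 108900/19

Pre-subsidy: 1360/3 - (5/9)x = 127 + 0.5x gives x* = 5874/19 and P* = 5350/19.
With the rebate, buyers effectively pay Pb = Ps − 110, where Ps is the price sellers receive.
On the curves, Pb = 1360/3 - (5/9)x and Ps = 127 + 0.5x; the wedge Ps − Pb = 110 gives 127 + 0.5x − (1360/3 - (5/9)x) = 110, so x' = 7854/19.
Then Pb = 1360/3 − (5/9)·(7854/19) = 4250/19 and Ps = 127 + 0.5·(7854/19) = 6340/19.
The subsidy expands output by 7854/19 − 5874/19 = 1980/19 past the efficient level; on those units the gap between marginal cost and willingness to pay runs from 0 up to 110.
DWL = ½ × 110 × 1980/19 = 108900/19.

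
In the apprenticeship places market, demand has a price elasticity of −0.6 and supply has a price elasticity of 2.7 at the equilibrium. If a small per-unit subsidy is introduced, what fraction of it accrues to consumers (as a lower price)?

For a small subsidy around the equilibrium, the benefit split depends on the relative slopes, which at a point are proportional to the elasticities.
Buyer share = εs/(εs + |εd|) = 2.7/(2.7 + 0.6) = 9/11; seller share = |εd|/(εs + |εd|) = 2/11.

Consumer share = 9/11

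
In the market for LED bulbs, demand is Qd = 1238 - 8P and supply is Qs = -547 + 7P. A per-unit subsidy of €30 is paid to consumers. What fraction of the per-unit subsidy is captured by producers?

Producer share = 8/15

Pre-subsidy: 1238 - 8P = -547 + 7P gives P* = 119, Q* = 286.
With the rebate, buyers effectively pay Pb = Ps − 30, where Ps is the price sellers receive.
Demand in terms of Ps becomes Qd = 1238 − 8(Ps − 30) = 1478 - 8Ps. Setting this equal to supply: 1478 - 8Ps = -547 + 7Ps, so Ps = 135.
Buyers pay Pb = 135 − 30 = 105; Q' = -547 + 7·135 = 398.
Buyers' price falls by P* − Pb = 119 − 105 = 14; sellers' price rises by Ps − P* = 135 − 119 = 16.
So producers capture 16/30 = 8/15 of each unit of subsidy.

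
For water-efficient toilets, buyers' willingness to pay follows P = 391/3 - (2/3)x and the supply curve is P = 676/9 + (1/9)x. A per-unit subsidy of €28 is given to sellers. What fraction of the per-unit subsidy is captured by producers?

Pre-subsidy: 391/3 - (2/3)x = 676/9 + (1/9)x gives x* = 71 and P* = 83.
With the subsidy, sellers receive Ps = Pb + 28 for each unit, where Pb is the price buyers pay.
On the curves, Pb = 391/3 - (2/3)x and Ps = 676/9 + (1/9)x; the wedge Ps − Pb = 28 gives 676/9 + (1/9)x − (391/3 - (2/3)x) = 28, so x' = 107.
Then Pb = 391/3 − (2/3)·107 = 59 and Ps = 676/9 + (1/9)·107 = 87.
Buyers' price falls by P* − Pb = 83 − 59 = 24; sellers' price rises by Ps − P* = 87 − 83 = 4.
So producers capture 4/28 = 1/7 of each unit of subsidy.

Producer share = 1/7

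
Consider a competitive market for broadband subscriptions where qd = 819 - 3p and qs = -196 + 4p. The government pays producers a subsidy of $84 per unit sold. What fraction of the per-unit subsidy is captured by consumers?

Consumer share = 4/7

Pre-subsidy: 819 - 3p = -196 + 4p gives p* = 145, q* = 384.
With the subsidy, sellers receive ps = pb + 84 for each unit, where pb is the price buyers pay.
Supply in terms of pb becomes qs = -196 + 4(pb + 84) = 140 + 4pb. Setting this equal to demand: 819 - 3pb = 140 + 4pb, so pb = 97.
Sellers receive ps = 97 + 84 = 181; q' = 819 − 3·97 = 528.
Buyers' price falls by p* − pb = 145 − 97 = 48; sellers' price rises by ps − p* = 181 − 145 = 36.
So consumers capture 48/84 = 4/7 of each unit of subsidy.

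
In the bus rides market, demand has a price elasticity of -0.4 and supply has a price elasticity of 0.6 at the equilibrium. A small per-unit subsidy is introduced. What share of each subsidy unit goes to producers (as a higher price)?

For a small subsidy around the equilibrium, the benefit split depends on the relative slopes, which at a point are proportional to the elasticities.
Buyer share = εs/(εs + |εd|) = 0.6/(0.6 + 0.4) = 0.6; seller share = |εd|/(εs + |εd|) = 0.4.
So producers capture 0.4 of the subsidy.

Producer share = 0.4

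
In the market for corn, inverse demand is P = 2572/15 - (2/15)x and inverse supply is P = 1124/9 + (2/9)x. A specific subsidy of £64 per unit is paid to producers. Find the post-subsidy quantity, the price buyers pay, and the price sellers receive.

x' = 311; buyers pay £130; sellers receive £194

Pre-subsidy: 2572/15 - (2/15)x = 1124/9 + (2/9)x gives x* = 131 and P* = 154.
With the subsidy, sellers receive Ps = Pb + 64 for each unit, where Pb is the price buyers pay.
On the curves, Pb = 2572/15 - (2/15)x and Ps = 1124/9 + (2/9)x; the wedge Ps − Pb = 64 gives 1124/9 + (2/9)x − (2572/15 - (2/15)x) = 64, so x' = 311.
Then Pb = 2572/15 − (2/15)·311 = 130 and Ps = 1124/9 + (2/9)·311 = 194.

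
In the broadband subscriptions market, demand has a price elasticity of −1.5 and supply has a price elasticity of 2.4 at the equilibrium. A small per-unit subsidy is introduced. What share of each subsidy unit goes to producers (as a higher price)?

For a small subsidy around the equilibrium, the benefit split depends on the relative slopes, which at a point are proportional to the elasticities.
Buyer share = εs/(εs + |εd|) = 2.4/(2.4 + 1.5) = 8/13; seller share = |εd|/(εs + |εd|) = 5/13.
So producers capture 5/13 of the subsidy.

Producer share = 5/13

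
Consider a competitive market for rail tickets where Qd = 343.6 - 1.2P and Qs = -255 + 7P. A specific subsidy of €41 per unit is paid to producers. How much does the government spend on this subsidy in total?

Pre-subsidy: 343.6 - 1.2P = -255 + 7P gives P* = 73, Q* = 256.
With the subsidy, sellers receive Ps = Pb + 41 for each unit, where Pb is the price buyers pay.
Supply in terms of Pb becomes Qs = -255 + 7(Pb + 41) = 32 + 7Pb. Setting this equal to demand: 343.6 - 1.2Pb = 32 + 7Pb, so Pb = 38.
Sellers receive Ps = 38 + 41 = 79; Q' = 343.6 − 1.2·38 = 298.
Government outlay = subsidy × quantity = 41 × 298 = 12218.

Government cost = €12218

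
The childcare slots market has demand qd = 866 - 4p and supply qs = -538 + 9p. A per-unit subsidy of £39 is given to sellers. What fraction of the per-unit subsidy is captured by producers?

Producer share = 4/13

Pre-subsidy: 866 - 4p = -538 + 9p gives p* = 108, q* = 434.
With the subsidy, sellers receive ps = pb + 39 for each unit, where pb is the price buyers pay.
Supply in terms of pb becomes qs = -538 + 9(pb + 39) = -187 + 9pb. Setting this equal to demand: 866 - 4pb = -187 + 9pb, so pb = 81.
Sellers receive ps = 81 + 39 = 120; q' = 866 − 4·81 = 542.
Buyers' price falls by p* − pb = 108 − 81 = 27; sellers' price rises by ps − p* = 120 − 108 = 12.
So producers capture 12/39 = 4/13 of each unit of subsidy.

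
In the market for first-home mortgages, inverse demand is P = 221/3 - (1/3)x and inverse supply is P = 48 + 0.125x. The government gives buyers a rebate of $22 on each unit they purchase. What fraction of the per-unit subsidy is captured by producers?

Producer share = 3/11

Pre-subsidy: 221/3 - (1/3)x = 48 + 0.125x gives x* = 56 and P* = 55.
With the rebate, buyers effectively pay Pb = Ps − 22, where Ps is the price sellers receive.
On the curves, Pb = 221/3 - (1/3)x and Ps = 48 + 0.125x; the wedge Ps − Pb = 22 gives 48 + 0.125x − (221/3 - (1/3)x) = 22, so x' = 104.
Then Pb = 221/3 − (1/3)·104 = 39 and Ps = 48 + 0.125·104 = 61.
Buyers' price falls by P* − Pb = 55 − 39 = 16; sellers' price rises by Ps − P* = 61 − 55 = 6.
So producers capture 6/22 = 3/11 of each unit of subsidy.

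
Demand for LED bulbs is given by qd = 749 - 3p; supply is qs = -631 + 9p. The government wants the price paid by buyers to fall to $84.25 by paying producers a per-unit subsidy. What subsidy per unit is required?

At a buyer price of 84.25, quantity demanded is 749 − 3·84.25 = 496.25.
Sellers supply 496.25 only when they receive ps with -631 + 9·ps = 496.25, i.e. ps = 125.25.
s = ps − pb = 125.25 − 84.25 = 41.

Required subsidy s = $41 per unit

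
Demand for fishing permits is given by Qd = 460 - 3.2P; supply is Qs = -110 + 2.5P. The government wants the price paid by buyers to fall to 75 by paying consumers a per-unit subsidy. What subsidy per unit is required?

At a buyer price of 75, quantity demanded is 460 − 3.2·75 = 220.
Sellers supply 220 only when they receive Ps with -110 + 2.5·Ps = 220, i.e. Ps = 132.
s = Ps − Pb = 132 − 75 = 57.

Required subsidy s = 57 per unit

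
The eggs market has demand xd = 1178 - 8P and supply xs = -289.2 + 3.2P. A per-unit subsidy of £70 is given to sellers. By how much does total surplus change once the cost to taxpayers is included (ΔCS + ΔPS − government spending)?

Pre-subsidy: 1178 - 8P = -289.2 + 3.2P gives P* = 131, x* = 130.
With the subsidy, sellers receive Ps = Pb + 70 for each unit, where Pb is the price buyers pay.
Supply in terms of Pb becomes xs = -289.2 + 3.2(Pb + 70) = -65.2 + 3.2Pb. Setting this equal to demand: 1178 - 8Pb = -65.2 + 3.2Pb, so Pb = 111.
Sellers receive Ps = 111 + 70 = 181; x' = 1178 − 8·111 = 290.
ΔCS = ½(130 + 290)(131 − 111) = 4200; ΔPS = ½(130 + 290)(181 − 131) = 10500.
Government spending = 70 × 290 = 20300.
Net change = 4200 + 10500 − 20300 = -5600. The loss equals the DWL triangle ½·70·160.

Net change in total surplus = -£5600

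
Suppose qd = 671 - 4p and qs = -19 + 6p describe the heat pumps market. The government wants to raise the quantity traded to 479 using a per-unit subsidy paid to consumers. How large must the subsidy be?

Required subsidy s = 35 per unit

At q = 479, invert demand for the buyer price: pb = (671 − 479)/4 = 48; invert supply for the seller price: ps = (479 − (-19))/6 = 83.
The subsidy must fill the gap: s = ps − pb = 83 − 48 = 35.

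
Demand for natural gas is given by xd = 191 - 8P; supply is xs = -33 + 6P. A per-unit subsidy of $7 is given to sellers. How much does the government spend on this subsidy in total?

Pre-subsidy: 191 - 8P = -33 + 6P gives P* = 16, x* = 63.
With the subsidy, sellers receive Ps = Pb + 7 for each unit, where Pb is the price buyers pay.
Supply in terms of Pb becomes xs = -33 + 6(Pb + 7) = 9 + 6Pb. Setting this equal to demand: 191 - 8Pb = 9 + 6Pb, so Pb = 13.
Sellers receive Ps = 13 + 7 = 20; x' = 191 − 8·13 = 87.
Government outlay = subsidy × quantity = 7 × 87 = 609.

Government cost = $609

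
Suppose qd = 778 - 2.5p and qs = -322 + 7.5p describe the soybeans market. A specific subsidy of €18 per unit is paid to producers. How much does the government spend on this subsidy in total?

Government cost = €9661.5

Pre-subsidy: 778 - 2.5p = -322 + 7.5p gives p* = 110, q* = 503.
With the subsidy, sellers receive ps = pb + 18 for each unit, where pb is the price buyers pay.
Supply in terms of pb becomes qs = -322 + 7.5(pb + 18) = -187 + 7.5pb. Setting this equal to demand: 778 - 2.5pb = -187 + 7.5pb, so pb = 96.5.
Sellers receive ps = 96.5 + 18 = 114.5; q' = 778 − 2.5·96.5 = 536.75.
Government outlay = subsidy × quantity = 18 × 536.75 = 9661.5.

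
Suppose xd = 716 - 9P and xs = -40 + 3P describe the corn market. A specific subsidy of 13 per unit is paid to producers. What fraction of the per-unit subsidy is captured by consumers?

Consumer share = 0.25

Pre-subsidy: 716 - 9P = -40 + 3P gives P* = 63, x* = 149.
With the subsidy, sellers receive Ps = Pb + 13 for each unit, where Pb is the price buyers pay.
Supply in terms of Pb becomes xs = -40 + 3(Pb + 13) = -1 + 3Pb. Setting this equal to demand: 716 - 9Pb = -1 + 3Pb, so Pb = 59.75.
Sellers receive Ps = 59.75 + 13 = 72.75; x' = 716 − 9·59.75 = 178.25.
Buyers' price falls by P* − Pb = 63 − 59.75 = 3.25; sellers' price rises by Ps − P* = 72.75 − 63 = 9.75.
So consumers capture 3.25/13 = 0.25 of each unit of subsidy.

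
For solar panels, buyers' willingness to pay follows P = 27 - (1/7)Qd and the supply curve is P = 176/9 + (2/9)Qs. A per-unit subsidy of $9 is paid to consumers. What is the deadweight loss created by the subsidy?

Pre-subsidy: 27 - (1/7)Q = 176/9 + (2/9)Q gives Q* = 469/23 and P* = 554/23.
With the rebate, buyers effectively pay Pb = Ps − 9, where Ps is the price sellers receive.
On the curves, Pb = 27 - (1/7)Q and Ps = 176/9 + (2/9)Q; the wedge Ps − Pb = 9 gives 176/9 + (2/9)Q − (27 - (1/7)Q) = 9, so Q' = 1036/23.
Then Pb = 27 − (1/7)·(1036/23) = 473/23 and Ps = 176/9 + (2/9)·(1036/23) = 680/23.
The subsidy expands output by 1036/23 − 469/23 = 567/23 past the efficient level; on those units the gap between marginal cost and willingness to pay runs from 0 up to 9.
DWL = ½ × 9 × 567/23 = 5103/46.

Deadweight loss = 5103/46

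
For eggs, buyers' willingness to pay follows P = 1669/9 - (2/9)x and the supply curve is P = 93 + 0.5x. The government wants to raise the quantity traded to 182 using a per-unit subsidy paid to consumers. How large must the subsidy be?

At x = 182, from the demand curve buyers pay Pb = 1669/9 − (2/9)·182 = 145; from the supply curve sellers need Ps = 93 + 0.5·182 = 184.
The subsidy must fill the gap: s = Ps − Pb = 184 − 145 = 39.

Required subsidy s = 39 per unit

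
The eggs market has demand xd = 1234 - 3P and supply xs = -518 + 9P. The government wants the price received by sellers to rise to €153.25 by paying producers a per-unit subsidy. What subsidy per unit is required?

At a seller price of 153.25, quantity supplied is -518 + 9·153.25 = 861.25.
Buyers absorb 861.25 only when they pay Pb with 1234 − 3·Pb = 861.25, i.e. Pb = 124.25.
s = Ps − Pb = 153.25 − 124.25 = 29.

Required subsidy s = €29 per unit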